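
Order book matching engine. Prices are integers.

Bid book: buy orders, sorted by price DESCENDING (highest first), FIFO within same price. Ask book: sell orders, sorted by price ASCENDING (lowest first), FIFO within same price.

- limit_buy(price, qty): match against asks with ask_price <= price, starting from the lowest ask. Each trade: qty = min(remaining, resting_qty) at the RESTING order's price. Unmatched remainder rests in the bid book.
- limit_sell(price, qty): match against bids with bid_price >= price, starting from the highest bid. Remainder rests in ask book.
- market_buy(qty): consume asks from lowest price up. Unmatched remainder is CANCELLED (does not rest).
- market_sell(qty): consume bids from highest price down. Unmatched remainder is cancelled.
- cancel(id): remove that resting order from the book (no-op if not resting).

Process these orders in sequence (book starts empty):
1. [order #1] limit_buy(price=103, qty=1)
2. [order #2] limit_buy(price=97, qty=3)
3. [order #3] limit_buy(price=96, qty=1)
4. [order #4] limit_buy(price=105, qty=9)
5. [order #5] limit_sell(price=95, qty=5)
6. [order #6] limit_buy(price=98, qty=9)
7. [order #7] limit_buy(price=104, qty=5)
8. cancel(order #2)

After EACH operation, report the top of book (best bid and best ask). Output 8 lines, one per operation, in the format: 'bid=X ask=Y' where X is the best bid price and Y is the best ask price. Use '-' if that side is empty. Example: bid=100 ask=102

After op 1 [order #1] limit_buy(price=103, qty=1): fills=none; bids=[#1:1@103] asks=[-]
After op 2 [order #2] limit_buy(price=97, qty=3): fills=none; bids=[#1:1@103 #2:3@97] asks=[-]
After op 3 [order #3] limit_buy(price=96, qty=1): fills=none; bids=[#1:1@103 #2:3@97 #3:1@96] asks=[-]
After op 4 [order #4] limit_buy(price=105, qty=9): fills=none; bids=[#4:9@105 #1:1@103 #2:3@97 #3:1@96] asks=[-]
After op 5 [order #5] limit_sell(price=95, qty=5): fills=#4x#5:5@105; bids=[#4:4@105 #1:1@103 #2:3@97 #3:1@96] asks=[-]
After op 6 [order #6] limit_buy(price=98, qty=9): fills=none; bids=[#4:4@105 #1:1@103 #6:9@98 #2:3@97 #3:1@96] asks=[-]
After op 7 [order #7] limit_buy(price=104, qty=5): fills=none; bids=[#4:4@105 #7:5@104 #1:1@103 #6:9@98 #2:3@97 #3:1@96] asks=[-]
After op 8 cancel(order #2): fills=none; bids=[#4:4@105 #7:5@104 #1:1@103 #6:9@98 #3:1@96] asks=[-]

Answer: bid=103 ask=-
bid=103 ask=-
bid=103 ask=-
bid=105 ask=-
bid=105 ask=-
bid=105 ask=-
bid=105 ask=-
bid=105 ask=-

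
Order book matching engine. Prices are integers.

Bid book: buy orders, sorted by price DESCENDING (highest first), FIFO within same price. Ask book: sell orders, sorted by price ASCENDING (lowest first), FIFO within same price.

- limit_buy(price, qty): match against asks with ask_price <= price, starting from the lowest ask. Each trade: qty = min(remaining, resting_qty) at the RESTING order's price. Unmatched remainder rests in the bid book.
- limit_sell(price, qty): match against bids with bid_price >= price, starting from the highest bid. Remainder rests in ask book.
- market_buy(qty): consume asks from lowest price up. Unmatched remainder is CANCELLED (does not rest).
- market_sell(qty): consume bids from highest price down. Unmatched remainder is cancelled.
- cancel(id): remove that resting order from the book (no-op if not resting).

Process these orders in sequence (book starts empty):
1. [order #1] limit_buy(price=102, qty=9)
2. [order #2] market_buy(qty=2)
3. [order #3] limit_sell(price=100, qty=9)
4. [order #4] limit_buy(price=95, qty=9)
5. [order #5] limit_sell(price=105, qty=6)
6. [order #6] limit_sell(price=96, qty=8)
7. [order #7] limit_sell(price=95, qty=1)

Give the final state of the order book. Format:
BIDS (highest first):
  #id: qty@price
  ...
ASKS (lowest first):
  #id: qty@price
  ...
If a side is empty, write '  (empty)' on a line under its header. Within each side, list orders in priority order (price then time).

Answer: BIDS (highest first):
  #4: 8@95
ASKS (lowest first):
  #6: 8@96
  #5: 6@105

Derivation:
After op 1 [order #1] limit_buy(price=102, qty=9): fills=none; bids=[#1:9@102] asks=[-]
After op 2 [order #2] market_buy(qty=2): fills=none; bids=[#1:9@102] asks=[-]
After op 3 [order #3] limit_sell(price=100, qty=9): fills=#1x#3:9@102; bids=[-] asks=[-]
After op 4 [order #4] limit_buy(price=95, qty=9): fills=none; bids=[#4:9@95] asks=[-]
After op 5 [order #5] limit_sell(price=105, qty=6): fills=none; bids=[#4:9@95] asks=[#5:6@105]
After op 6 [order #6] limit_sell(price=96, qty=8): fills=none; bids=[#4:9@95] asks=[#6:8@96 #5:6@105]
After op 7 [order #7] limit_sell(price=95, qty=1): fills=#4x#7:1@95; bids=[#4:8@95] asks=[#6:8@96 #5:6@105]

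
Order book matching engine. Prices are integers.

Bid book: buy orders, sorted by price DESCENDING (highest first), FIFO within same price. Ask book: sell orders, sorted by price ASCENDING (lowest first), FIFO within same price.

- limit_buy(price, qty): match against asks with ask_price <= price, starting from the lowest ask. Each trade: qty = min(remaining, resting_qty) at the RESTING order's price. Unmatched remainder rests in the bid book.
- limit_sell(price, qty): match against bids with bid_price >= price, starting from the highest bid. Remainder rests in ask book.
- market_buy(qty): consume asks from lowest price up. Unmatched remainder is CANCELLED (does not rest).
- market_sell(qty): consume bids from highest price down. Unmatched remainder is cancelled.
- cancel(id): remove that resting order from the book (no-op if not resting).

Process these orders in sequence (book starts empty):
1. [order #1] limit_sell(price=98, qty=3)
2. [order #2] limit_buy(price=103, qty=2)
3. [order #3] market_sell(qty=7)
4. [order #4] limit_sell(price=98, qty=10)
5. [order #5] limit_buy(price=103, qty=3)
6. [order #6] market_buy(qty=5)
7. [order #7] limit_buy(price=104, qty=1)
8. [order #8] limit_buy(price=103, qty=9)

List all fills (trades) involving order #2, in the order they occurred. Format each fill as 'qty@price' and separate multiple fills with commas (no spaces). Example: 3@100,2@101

After op 1 [order #1] limit_sell(price=98, qty=3): fills=none; bids=[-] asks=[#1:3@98]
After op 2 [order #2] limit_buy(price=103, qty=2): fills=#2x#1:2@98; bids=[-] asks=[#1:1@98]
After op 3 [order #3] market_sell(qty=7): fills=none; bids=[-] asks=[#1:1@98]
After op 4 [order #4] limit_sell(price=98, qty=10): fills=none; bids=[-] asks=[#1:1@98 #4:10@98]
After op 5 [order #5] limit_buy(price=103, qty=3): fills=#5x#1:1@98 #5x#4:2@98; bids=[-] asks=[#4:8@98]
After op 6 [order #6] market_buy(qty=5): fills=#6x#4:5@98; bids=[-] asks=[#4:3@98]
After op 7 [order #7] limit_buy(price=104, qty=1): fills=#7x#4:1@98; bids=[-] asks=[#4:2@98]
After op 8 [order #8] limit_buy(price=103, qty=9): fills=#8x#4:2@98; bids=[#8:7@103] asks=[-]

Answer: 2@98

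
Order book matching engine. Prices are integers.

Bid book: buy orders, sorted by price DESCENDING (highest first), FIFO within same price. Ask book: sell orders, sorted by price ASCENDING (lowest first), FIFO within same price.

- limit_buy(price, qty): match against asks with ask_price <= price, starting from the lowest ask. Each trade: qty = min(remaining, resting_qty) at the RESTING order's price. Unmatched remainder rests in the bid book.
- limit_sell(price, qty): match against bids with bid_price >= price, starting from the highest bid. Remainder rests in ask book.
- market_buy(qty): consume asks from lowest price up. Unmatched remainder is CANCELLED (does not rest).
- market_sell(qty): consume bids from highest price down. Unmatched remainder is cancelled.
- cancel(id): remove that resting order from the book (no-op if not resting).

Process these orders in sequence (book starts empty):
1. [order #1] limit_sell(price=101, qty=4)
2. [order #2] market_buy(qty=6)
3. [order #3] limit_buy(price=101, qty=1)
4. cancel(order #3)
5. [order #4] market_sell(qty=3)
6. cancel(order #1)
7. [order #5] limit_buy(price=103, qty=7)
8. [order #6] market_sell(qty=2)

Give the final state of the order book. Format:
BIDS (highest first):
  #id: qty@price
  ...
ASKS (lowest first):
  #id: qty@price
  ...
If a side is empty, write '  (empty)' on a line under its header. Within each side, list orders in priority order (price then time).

After op 1 [order #1] limit_sell(price=101, qty=4): fills=none; bids=[-] asks=[#1:4@101]
After op 2 [order #2] market_buy(qty=6): fills=#2x#1:4@101; bids=[-] asks=[-]
After op 3 [order #3] limit_buy(price=101, qty=1): fills=none; bids=[#3:1@101] asks=[-]
After op 4 cancel(order #3): fills=none; bids=[-] asks=[-]
After op 5 [order #4] market_sell(qty=3): fills=none; bids=[-] asks=[-]
After op 6 cancel(order #1): fills=none; bids=[-] asks=[-]
After op 7 [order #5] limit_buy(price=103, qty=7): fills=none; bids=[#5:7@103] asks=[-]
After op 8 [order #6] market_sell(qty=2): fills=#5x#6:2@103; bids=[#5:5@103] asks=[-]

Answer: BIDS (highest first):
  #5: 5@103
ASKS (lowest first):
  (empty)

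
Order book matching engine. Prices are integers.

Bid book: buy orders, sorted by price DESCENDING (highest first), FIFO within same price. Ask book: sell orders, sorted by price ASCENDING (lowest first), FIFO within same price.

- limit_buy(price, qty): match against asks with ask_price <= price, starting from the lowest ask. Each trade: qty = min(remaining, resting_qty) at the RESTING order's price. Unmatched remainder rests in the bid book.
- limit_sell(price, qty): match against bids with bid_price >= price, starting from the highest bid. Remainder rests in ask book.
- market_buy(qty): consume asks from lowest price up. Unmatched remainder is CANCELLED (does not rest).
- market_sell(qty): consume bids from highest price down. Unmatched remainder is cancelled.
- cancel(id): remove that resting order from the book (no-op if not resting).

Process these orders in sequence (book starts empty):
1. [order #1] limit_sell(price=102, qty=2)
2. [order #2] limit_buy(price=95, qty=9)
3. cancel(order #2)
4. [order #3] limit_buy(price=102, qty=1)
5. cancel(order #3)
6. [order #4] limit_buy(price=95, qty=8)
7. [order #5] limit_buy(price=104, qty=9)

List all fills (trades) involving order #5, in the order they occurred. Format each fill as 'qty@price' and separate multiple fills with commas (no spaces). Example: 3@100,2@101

After op 1 [order #1] limit_sell(price=102, qty=2): fills=none; bids=[-] asks=[#1:2@102]
After op 2 [order #2] limit_buy(price=95, qty=9): fills=none; bids=[#2:9@95] asks=[#1:2@102]
After op 3 cancel(order #2): fills=none; bids=[-] asks=[#1:2@102]
After op 4 [order #3] limit_buy(price=102, qty=1): fills=#3x#1:1@102; bids=[-] asks=[#1:1@102]
After op 5 cancel(order #3): fills=none; bids=[-] asks=[#1:1@102]
After op 6 [order #4] limit_buy(price=95, qty=8): fills=none; bids=[#4:8@95] asks=[#1:1@102]
After op 7 [order #5] limit_buy(price=104, qty=9): fills=#5x#1:1@102; bids=[#5:8@104 #4:8@95] asks=[-]

Answer: 1@102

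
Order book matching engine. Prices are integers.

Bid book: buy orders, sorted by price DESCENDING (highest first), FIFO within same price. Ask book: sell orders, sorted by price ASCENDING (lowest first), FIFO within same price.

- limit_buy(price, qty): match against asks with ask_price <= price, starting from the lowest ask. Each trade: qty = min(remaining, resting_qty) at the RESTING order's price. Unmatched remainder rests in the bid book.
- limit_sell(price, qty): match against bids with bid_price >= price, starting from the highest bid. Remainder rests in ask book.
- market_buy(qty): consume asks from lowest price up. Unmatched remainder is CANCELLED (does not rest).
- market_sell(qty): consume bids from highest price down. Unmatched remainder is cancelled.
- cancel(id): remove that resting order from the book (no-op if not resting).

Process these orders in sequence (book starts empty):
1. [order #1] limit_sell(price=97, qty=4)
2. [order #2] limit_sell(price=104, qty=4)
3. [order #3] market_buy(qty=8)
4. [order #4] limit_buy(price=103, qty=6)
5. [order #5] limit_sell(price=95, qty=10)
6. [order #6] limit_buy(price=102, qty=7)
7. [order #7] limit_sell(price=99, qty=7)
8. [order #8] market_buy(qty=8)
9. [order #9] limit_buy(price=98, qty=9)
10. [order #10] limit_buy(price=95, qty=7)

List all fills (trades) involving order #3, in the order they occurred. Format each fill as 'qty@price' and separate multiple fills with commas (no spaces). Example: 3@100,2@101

After op 1 [order #1] limit_sell(price=97, qty=4): fills=none; bids=[-] asks=[#1:4@97]
After op 2 [order #2] limit_sell(price=104, qty=4): fills=none; bids=[-] asks=[#1:4@97 #2:4@104]
After op 3 [order #3] market_buy(qty=8): fills=#3x#1:4@97 #3x#2:4@104; bids=[-] asks=[-]
After op 4 [order #4] limit_buy(price=103, qty=6): fills=none; bids=[#4:6@103] asks=[-]
After op 5 [order #5] limit_sell(price=95, qty=10): fills=#4x#5:6@103; bids=[-] asks=[#5:4@95]
After op 6 [order #6] limit_buy(price=102, qty=7): fills=#6x#5:4@95; bids=[#6:3@102] asks=[-]
After op 7 [order #7] limit_sell(price=99, qty=7): fills=#6x#7:3@102; bids=[-] asks=[#7:4@99]
After op 8 [order #8] market_buy(qty=8): fills=#8x#7:4@99; bids=[-] asks=[-]
After op 9 [order #9] limit_buy(price=98, qty=9): fills=none; bids=[#9:9@98] asks=[-]
After op 10 [order #10] limit_buy(price=95, qty=7): fills=none; bids=[#9:9@98 #10:7@95] asks=[-]

Answer: 4@97,4@104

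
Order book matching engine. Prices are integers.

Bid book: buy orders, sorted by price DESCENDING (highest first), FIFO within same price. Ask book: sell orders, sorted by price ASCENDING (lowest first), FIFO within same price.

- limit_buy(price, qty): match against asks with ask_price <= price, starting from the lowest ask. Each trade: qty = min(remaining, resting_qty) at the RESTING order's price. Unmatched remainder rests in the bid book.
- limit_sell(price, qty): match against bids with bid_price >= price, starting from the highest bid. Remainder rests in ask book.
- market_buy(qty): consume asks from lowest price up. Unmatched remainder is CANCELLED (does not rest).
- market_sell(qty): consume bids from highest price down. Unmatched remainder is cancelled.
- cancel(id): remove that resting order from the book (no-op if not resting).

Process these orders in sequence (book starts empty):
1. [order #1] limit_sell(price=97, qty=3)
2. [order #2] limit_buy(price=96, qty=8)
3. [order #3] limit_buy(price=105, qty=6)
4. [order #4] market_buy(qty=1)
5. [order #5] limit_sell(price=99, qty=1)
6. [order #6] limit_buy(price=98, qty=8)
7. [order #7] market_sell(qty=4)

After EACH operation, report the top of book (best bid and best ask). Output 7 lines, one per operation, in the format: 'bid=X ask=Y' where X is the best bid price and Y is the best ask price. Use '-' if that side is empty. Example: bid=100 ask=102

After op 1 [order #1] limit_sell(price=97, qty=3): fills=none; bids=[-] asks=[#1:3@97]
After op 2 [order #2] limit_buy(price=96, qty=8): fills=none; bids=[#2:8@96] asks=[#1:3@97]
After op 3 [order #3] limit_buy(price=105, qty=6): fills=#3x#1:3@97; bids=[#3:3@105 #2:8@96] asks=[-]
After op 4 [order #4] market_buy(qty=1): fills=none; bids=[#3:3@105 #2:8@96] asks=[-]
After op 5 [order #5] limit_sell(price=99, qty=1): fills=#3x#5:1@105; bids=[#3:2@105 #2:8@96] asks=[-]
After op 6 [order #6] limit_buy(price=98, qty=8): fills=none; bids=[#3:2@105 #6:8@98 #2:8@96] asks=[-]
After op 7 [order #7] market_sell(qty=4): fills=#3x#7:2@105 #6x#7:2@98; bids=[#6:6@98 #2:8@96] asks=[-]

Answer: bid=- ask=97
bid=96 ask=97
bid=105 ask=-
bid=105 ask=-
bid=105 ask=-
bid=105 ask=-
bid=98 ask=-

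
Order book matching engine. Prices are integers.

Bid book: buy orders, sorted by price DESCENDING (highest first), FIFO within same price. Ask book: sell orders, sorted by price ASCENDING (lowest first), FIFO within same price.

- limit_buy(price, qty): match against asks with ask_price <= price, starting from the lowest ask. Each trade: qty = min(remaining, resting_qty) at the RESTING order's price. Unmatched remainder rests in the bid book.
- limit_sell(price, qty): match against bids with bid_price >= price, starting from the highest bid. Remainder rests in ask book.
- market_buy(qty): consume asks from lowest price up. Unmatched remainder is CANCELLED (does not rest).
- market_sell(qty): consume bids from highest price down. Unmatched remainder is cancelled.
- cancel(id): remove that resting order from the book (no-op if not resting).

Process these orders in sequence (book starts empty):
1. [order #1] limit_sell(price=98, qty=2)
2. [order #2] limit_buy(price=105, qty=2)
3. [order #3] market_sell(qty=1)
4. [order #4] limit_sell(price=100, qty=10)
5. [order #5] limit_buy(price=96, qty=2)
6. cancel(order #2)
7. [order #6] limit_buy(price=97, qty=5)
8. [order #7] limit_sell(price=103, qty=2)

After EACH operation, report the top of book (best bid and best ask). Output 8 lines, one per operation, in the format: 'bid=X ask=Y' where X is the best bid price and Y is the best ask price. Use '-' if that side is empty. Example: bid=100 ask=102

After op 1 [order #1] limit_sell(price=98, qty=2): fills=none; bids=[-] asks=[#1:2@98]
After op 2 [order #2] limit_buy(price=105, qty=2): fills=#2x#1:2@98; bids=[-] asks=[-]
After op 3 [order #3] market_sell(qty=1): fills=none; bids=[-] asks=[-]
After op 4 [order #4] limit_sell(price=100, qty=10): fills=none; bids=[-] asks=[#4:10@100]
After op 5 [order #5] limit_buy(price=96, qty=2): fills=none; bids=[#5:2@96] asks=[#4:10@100]
After op 6 cancel(order #2): fills=none; bids=[#5:2@96] asks=[#4:10@100]
After op 7 [order #6] limit_buy(price=97, qty=5): fills=none; bids=[#6:5@97 #5:2@96] asks=[#4:10@100]
After op 8 [order #7] limit_sell(price=103, qty=2): fills=none; bids=[#6:5@97 #5:2@96] asks=[#4:10@100 #7:2@103]

Answer: bid=- ask=98
bid=- ask=-
bid=- ask=-
bid=- ask=100
bid=96 ask=100
bid=96 ask=100
bid=97 ask=100
bid=97 ask=100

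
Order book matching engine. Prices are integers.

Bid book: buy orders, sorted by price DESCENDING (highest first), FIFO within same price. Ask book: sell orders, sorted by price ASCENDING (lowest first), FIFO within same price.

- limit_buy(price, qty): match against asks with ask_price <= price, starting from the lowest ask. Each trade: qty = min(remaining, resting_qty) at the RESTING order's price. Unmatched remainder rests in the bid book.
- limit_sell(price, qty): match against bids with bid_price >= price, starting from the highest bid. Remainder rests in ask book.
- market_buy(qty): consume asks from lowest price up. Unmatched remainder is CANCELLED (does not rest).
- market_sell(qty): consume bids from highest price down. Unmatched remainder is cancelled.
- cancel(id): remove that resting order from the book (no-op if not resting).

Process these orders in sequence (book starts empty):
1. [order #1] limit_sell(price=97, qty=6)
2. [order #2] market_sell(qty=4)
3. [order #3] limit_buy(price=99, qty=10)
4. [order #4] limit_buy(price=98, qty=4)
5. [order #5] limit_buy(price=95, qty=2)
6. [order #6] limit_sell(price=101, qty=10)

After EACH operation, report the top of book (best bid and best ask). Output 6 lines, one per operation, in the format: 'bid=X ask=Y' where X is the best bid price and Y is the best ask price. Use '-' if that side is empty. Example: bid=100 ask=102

Answer: bid=- ask=97
bid=- ask=97
bid=99 ask=-
bid=99 ask=-
bid=99 ask=-
bid=99 ask=101

Derivation:
After op 1 [order #1] limit_sell(price=97, qty=6): fills=none; bids=[-] asks=[#1:6@97]
After op 2 [order #2] market_sell(qty=4): fills=none; bids=[-] asks=[#1:6@97]
After op 3 [order #3] limit_buy(price=99, qty=10): fills=#3x#1:6@97; bids=[#3:4@99] asks=[-]
After op 4 [order #4] limit_buy(price=98, qty=4): fills=none; bids=[#3:4@99 #4:4@98] asks=[-]
After op 5 [order #5] limit_buy(price=95, qty=2): fills=none; bids=[#3:4@99 #4:4@98 #5:2@95] asks=[-]
After op 6 [order #6] limit_sell(price=101, qty=10): fills=none; bids=[#3:4@99 #4:4@98 #5:2@95] asks=[#6:10@101]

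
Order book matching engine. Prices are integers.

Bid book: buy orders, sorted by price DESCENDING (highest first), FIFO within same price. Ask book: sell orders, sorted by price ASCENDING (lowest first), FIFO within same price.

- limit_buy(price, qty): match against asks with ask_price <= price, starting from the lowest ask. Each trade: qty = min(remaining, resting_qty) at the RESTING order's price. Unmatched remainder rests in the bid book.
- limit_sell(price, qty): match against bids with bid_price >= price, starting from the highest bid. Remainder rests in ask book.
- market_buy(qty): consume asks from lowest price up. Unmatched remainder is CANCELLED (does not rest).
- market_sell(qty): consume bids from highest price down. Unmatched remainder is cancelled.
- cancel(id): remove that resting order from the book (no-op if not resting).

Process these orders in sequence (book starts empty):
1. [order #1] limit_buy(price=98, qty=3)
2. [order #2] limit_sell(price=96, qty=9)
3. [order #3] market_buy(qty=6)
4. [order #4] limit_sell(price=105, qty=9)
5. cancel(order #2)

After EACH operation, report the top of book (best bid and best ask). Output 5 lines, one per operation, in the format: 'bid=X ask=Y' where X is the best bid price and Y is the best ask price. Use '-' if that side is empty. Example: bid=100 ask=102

Answer: bid=98 ask=-
bid=- ask=96
bid=- ask=-
bid=- ask=105
bid=- ask=105

Derivation:
After op 1 [order #1] limit_buy(price=98, qty=3): fills=none; bids=[#1:3@98] asks=[-]
After op 2 [order #2] limit_sell(price=96, qty=9): fills=#1x#2:3@98; bids=[-] asks=[#2:6@96]
After op 3 [order #3] market_buy(qty=6): fills=#3x#2:6@96; bids=[-] asks=[-]
After op 4 [order #4] limit_sell(price=105, qty=9): fills=none; bids=[-] asks=[#4:9@105]
After op 5 cancel(order #2): fills=none; bids=[-] asks=[#4:9@105]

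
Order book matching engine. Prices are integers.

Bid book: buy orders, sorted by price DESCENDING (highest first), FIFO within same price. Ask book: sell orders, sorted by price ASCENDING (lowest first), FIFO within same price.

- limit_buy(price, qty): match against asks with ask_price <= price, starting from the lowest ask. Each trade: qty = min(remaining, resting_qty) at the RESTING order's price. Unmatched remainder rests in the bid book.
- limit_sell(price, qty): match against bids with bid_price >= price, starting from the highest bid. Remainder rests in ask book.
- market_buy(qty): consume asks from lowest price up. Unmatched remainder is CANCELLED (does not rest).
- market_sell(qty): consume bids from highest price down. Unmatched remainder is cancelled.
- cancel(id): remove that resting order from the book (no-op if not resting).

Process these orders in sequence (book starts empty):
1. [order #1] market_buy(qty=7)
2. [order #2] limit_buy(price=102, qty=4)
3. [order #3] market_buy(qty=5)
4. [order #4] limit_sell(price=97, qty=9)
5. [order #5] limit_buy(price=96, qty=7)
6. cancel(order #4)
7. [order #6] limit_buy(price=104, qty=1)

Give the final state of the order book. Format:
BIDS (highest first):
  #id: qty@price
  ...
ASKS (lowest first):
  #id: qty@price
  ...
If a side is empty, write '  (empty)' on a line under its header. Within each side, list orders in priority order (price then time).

Answer: BIDS (highest first):
  #6: 1@104
  #5: 7@96
ASKS (lowest first):
  (empty)

Derivation:
After op 1 [order #1] market_buy(qty=7): fills=none; bids=[-] asks=[-]
After op 2 [order #2] limit_buy(price=102, qty=4): fills=none; bids=[#2:4@102] asks=[-]
After op 3 [order #3] market_buy(qty=5): fills=none; bids=[#2:4@102] asks=[-]
After op 4 [order #4] limit_sell(price=97, qty=9): fills=#2x#4:4@102; bids=[-] asks=[#4:5@97]
After op 5 [order #5] limit_buy(price=96, qty=7): fills=none; bids=[#5:7@96] asks=[#4:5@97]
After op 6 cancel(order #4): fills=none; bids=[#5:7@96] asks=[-]
After op 7 [order #6] limit_buy(price=104, qty=1): fills=none; bids=[#6:1@104 #5:7@96] asks=[-]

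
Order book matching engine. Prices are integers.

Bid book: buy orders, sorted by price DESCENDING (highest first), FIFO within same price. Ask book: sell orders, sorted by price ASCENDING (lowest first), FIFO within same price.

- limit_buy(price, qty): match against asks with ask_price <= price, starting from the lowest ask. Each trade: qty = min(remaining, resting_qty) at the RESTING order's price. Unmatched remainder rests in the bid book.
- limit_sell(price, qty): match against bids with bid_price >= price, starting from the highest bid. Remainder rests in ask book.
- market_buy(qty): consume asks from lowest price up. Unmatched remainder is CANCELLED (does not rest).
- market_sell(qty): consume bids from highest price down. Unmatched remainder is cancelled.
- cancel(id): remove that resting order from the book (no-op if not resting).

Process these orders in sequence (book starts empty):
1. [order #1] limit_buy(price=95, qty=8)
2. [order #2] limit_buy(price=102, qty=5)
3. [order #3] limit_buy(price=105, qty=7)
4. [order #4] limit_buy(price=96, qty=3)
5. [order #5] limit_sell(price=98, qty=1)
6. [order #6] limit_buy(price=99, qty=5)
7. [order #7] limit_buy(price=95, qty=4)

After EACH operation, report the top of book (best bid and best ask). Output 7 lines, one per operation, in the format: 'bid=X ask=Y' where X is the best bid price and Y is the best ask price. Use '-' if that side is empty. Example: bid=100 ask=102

Answer: bid=95 ask=-
bid=102 ask=-
bid=105 ask=-
bid=105 ask=-
bid=105 ask=-
bid=105 ask=-
bid=105 ask=-

Derivation:
After op 1 [order #1] limit_buy(price=95, qty=8): fills=none; bids=[#1:8@95] asks=[-]
After op 2 [order #2] limit_buy(price=102, qty=5): fills=none; bids=[#2:5@102 #1:8@95] asks=[-]
After op 3 [order #3] limit_buy(price=105, qty=7): fills=none; bids=[#3:7@105 #2:5@102 #1:8@95] asks=[-]
After op 4 [order #4] limit_buy(price=96, qty=3): fills=none; bids=[#3:7@105 #2:5@102 #4:3@96 #1:8@95] asks=[-]
After op 5 [order #5] limit_sell(price=98, qty=1): fills=#3x#5:1@105; bids=[#3:6@105 #2:5@102 #4:3@96 #1:8@95] asks=[-]
After op 6 [order #6] limit_buy(price=99, qty=5): fills=none; bids=[#3:6@105 #2:5@102 #6:5@99 #4:3@96 #1:8@95] asks=[-]
After op 7 [order #7] limit_buy(price=95, qty=4): fills=none; bids=[#3:6@105 #2:5@102 #6:5@99 #4:3@96 #1:8@95 #7:4@95] asks=[-]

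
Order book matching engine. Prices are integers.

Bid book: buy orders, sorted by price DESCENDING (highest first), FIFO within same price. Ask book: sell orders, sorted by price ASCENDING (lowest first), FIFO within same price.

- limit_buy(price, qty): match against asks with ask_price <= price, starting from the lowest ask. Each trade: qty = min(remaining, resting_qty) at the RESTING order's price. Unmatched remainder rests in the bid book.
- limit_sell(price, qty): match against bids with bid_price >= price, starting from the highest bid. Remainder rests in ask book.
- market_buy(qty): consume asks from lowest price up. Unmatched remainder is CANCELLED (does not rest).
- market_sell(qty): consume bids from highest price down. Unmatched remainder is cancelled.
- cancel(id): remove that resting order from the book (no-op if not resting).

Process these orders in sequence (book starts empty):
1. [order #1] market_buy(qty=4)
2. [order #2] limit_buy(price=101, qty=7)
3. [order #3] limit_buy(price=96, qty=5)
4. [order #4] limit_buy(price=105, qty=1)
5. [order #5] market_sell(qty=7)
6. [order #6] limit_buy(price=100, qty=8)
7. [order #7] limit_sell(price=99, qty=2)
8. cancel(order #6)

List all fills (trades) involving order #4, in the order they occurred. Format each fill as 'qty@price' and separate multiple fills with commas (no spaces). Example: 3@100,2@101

Answer: 1@105

Derivation:
After op 1 [order #1] market_buy(qty=4): fills=none; bids=[-] asks=[-]
After op 2 [order #2] limit_buy(price=101, qty=7): fills=none; bids=[#2:7@101] asks=[-]
After op 3 [order #3] limit_buy(price=96, qty=5): fills=none; bids=[#2:7@101 #3:5@96] asks=[-]
After op 4 [order #4] limit_buy(price=105, qty=1): fills=none; bids=[#4:1@105 #2:7@101 #3:5@96] asks=[-]
After op 5 [order #5] market_sell(qty=7): fills=#4x#5:1@105 #2x#5:6@101; bids=[#2:1@101 #3:5@96] asks=[-]
After op 6 [order #6] limit_buy(price=100, qty=8): fills=none; bids=[#2:1@101 #6:8@100 #3:5@96] asks=[-]
After op 7 [order #7] limit_sell(price=99, qty=2): fills=#2x#7:1@101 #6x#7:1@100; bids=[#6:7@100 #3:5@96] asks=[-]
After op 8 cancel(order #6): fills=none; bids=[#3:5@96] asks=[-]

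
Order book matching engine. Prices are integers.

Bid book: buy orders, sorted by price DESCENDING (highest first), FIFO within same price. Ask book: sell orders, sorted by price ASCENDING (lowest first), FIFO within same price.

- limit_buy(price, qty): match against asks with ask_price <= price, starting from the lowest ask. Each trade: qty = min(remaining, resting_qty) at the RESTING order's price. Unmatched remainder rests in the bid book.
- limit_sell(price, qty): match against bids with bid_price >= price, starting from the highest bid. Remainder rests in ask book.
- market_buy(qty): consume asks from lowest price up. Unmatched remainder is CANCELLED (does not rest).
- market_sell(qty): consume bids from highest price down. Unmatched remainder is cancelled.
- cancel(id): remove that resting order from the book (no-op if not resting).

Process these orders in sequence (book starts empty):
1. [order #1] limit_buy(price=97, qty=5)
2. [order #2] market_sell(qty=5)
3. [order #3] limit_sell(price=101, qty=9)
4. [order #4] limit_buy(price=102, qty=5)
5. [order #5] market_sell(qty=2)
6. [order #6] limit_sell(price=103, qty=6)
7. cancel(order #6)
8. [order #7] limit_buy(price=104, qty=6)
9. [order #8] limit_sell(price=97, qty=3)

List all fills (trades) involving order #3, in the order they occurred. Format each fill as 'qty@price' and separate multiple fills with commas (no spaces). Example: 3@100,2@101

After op 1 [order #1] limit_buy(price=97, qty=5): fills=none; bids=[#1:5@97] asks=[-]
After op 2 [order #2] market_sell(qty=5): fills=#1x#2:5@97; bids=[-] asks=[-]
After op 3 [order #3] limit_sell(price=101, qty=9): fills=none; bids=[-] asks=[#3:9@101]
After op 4 [order #4] limit_buy(price=102, qty=5): fills=#4x#3:5@101; bids=[-] asks=[#3:4@101]
After op 5 [order #5] market_sell(qty=2): fills=none; bids=[-] asks=[#3:4@101]
After op 6 [order #6] limit_sell(price=103, qty=6): fills=none; bids=[-] asks=[#3:4@101 #6:6@103]
After op 7 cancel(order #6): fills=none; bids=[-] asks=[#3:4@101]
After op 8 [order #7] limit_buy(price=104, qty=6): fills=#7x#3:4@101; bids=[#7:2@104] asks=[-]
After op 9 [order #8] limit_sell(price=97, qty=3): fills=#7x#8:2@104; bids=[-] asks=[#8:1@97]

Answer: 5@101,4@101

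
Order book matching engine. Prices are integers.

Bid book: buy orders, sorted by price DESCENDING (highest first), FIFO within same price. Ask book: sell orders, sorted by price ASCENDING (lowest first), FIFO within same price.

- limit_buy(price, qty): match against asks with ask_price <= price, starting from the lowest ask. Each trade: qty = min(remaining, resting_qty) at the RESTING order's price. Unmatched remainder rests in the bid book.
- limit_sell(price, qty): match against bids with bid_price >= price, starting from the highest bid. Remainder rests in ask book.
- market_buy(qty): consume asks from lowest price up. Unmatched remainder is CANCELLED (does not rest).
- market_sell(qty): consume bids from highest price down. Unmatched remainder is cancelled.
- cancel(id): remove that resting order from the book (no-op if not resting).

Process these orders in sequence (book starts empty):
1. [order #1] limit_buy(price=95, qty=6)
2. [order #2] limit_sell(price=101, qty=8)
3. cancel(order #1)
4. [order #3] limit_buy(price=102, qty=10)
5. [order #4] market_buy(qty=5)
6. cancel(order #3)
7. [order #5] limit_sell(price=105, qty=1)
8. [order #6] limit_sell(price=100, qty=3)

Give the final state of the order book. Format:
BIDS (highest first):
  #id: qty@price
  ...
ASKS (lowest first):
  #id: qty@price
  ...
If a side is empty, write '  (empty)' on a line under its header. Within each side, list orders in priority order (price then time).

Answer: BIDS (highest first):
  (empty)
ASKS (lowest first):
  #6: 3@100
  #5: 1@105

Derivation:
After op 1 [order #1] limit_buy(price=95, qty=6): fills=none; bids=[#1:6@95] asks=[-]
After op 2 [order #2] limit_sell(price=101, qty=8): fills=none; bids=[#1:6@95] asks=[#2:8@101]
After op 3 cancel(order #1): fills=none; bids=[-] asks=[#2:8@101]
After op 4 [order #3] limit_buy(price=102, qty=10): fills=#3x#2:8@101; bids=[#3:2@102] asks=[-]
After op 5 [order #4] market_buy(qty=5): fills=none; bids=[#3:2@102] asks=[-]
After op 6 cancel(order #3): fills=none; bids=[-] asks=[-]
After op 7 [order #5] limit_sell(price=105, qty=1): fills=none; bids=[-] asks=[#5:1@105]
After op 8 [order #6] limit_sell(price=100, qty=3): fills=none; bids=[-] asks=[#6:3@100 #5:1@105]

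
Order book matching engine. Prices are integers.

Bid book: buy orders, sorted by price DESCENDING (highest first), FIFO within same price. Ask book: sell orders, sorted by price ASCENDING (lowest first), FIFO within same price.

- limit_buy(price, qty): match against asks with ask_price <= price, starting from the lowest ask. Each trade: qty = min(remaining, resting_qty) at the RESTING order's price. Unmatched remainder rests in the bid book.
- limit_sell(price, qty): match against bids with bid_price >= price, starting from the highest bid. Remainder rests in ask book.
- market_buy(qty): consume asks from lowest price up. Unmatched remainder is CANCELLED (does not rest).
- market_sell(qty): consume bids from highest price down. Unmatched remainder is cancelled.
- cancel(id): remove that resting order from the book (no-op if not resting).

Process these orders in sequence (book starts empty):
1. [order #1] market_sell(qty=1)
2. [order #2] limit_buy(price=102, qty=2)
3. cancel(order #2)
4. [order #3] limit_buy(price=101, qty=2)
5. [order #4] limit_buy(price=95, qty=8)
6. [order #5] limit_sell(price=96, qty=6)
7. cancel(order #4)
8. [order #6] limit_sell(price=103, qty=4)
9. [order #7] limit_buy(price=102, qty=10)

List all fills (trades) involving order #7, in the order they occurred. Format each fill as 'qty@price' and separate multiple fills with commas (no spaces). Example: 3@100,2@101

Answer: 4@96

Derivation:
After op 1 [order #1] market_sell(qty=1): fills=none; bids=[-] asks=[-]
After op 2 [order #2] limit_buy(price=102, qty=2): fills=none; bids=[#2:2@102] asks=[-]
After op 3 cancel(order #2): fills=none; bids=[-] asks=[-]
After op 4 [order #3] limit_buy(price=101, qty=2): fills=none; bids=[#3:2@101] asks=[-]
After op 5 [order #4] limit_buy(price=95, qty=8): fills=none; bids=[#3:2@101 #4:8@95] asks=[-]
After op 6 [order #5] limit_sell(price=96, qty=6): fills=#3x#5:2@101; bids=[#4:8@95] asks=[#5:4@96]
After op 7 cancel(order #4): fills=none; bids=[-] asks=[#5:4@96]
After op 8 [order #6] limit_sell(price=103, qty=4): fills=none; bids=[-] asks=[#5:4@96 #6:4@103]
After op 9 [order #7] limit_buy(price=102, qty=10): fills=#7x#5:4@96; bids=[#7:6@102] asks=[#6:4@103]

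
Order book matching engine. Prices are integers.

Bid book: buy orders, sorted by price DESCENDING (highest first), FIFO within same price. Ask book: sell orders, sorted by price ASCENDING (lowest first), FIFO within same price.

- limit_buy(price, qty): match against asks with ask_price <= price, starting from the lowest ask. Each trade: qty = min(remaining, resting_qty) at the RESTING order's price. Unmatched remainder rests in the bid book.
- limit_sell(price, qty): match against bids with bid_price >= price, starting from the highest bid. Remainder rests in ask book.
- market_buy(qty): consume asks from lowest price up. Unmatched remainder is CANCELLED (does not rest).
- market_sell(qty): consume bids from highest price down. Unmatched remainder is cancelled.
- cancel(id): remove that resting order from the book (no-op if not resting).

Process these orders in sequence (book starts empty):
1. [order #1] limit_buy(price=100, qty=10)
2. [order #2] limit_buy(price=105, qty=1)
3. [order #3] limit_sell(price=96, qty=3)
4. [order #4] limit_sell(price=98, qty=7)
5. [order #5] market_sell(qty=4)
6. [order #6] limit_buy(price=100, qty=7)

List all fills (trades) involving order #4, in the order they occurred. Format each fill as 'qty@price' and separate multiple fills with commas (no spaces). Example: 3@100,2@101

Answer: 7@100

Derivation:
After op 1 [order #1] limit_buy(price=100, qty=10): fills=none; bids=[#1:10@100] asks=[-]
After op 2 [order #2] limit_buy(price=105, qty=1): fills=none; bids=[#2:1@105 #1:10@100] asks=[-]
After op 3 [order #3] limit_sell(price=96, qty=3): fills=#2x#3:1@105 #1x#3:2@100; bids=[#1:8@100] asks=[-]
After op 4 [order #4] limit_sell(price=98, qty=7): fills=#1x#4:7@100; bids=[#1:1@100] asks=[-]
After op 5 [order #5] market_sell(qty=4): fills=#1x#5:1@100; bids=[-] asks=[-]
After op 6 [order #6] limit_buy(price=100, qty=7): fills=none; bids=[#6:7@100] asks=[-]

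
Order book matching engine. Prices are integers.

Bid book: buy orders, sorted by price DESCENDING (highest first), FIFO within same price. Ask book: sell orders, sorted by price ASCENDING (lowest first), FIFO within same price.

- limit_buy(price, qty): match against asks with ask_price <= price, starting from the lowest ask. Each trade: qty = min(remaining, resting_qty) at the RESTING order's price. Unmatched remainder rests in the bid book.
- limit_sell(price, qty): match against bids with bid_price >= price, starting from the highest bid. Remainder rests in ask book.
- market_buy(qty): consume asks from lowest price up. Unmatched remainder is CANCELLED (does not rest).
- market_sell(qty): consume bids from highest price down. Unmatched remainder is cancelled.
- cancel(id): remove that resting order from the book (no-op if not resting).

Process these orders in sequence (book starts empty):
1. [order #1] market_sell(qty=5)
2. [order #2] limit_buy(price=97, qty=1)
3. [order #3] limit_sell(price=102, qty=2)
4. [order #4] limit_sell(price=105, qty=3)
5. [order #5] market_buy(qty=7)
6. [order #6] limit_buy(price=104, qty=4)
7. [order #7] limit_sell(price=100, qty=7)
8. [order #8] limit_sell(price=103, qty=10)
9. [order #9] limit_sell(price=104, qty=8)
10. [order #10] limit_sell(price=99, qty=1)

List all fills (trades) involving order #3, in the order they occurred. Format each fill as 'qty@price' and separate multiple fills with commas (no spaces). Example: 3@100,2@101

After op 1 [order #1] market_sell(qty=5): fills=none; bids=[-] asks=[-]
After op 2 [order #2] limit_buy(price=97, qty=1): fills=none; bids=[#2:1@97] asks=[-]
After op 3 [order #3] limit_sell(price=102, qty=2): fills=none; bids=[#2:1@97] asks=[#3:2@102]
After op 4 [order #4] limit_sell(price=105, qty=3): fills=none; bids=[#2:1@97] asks=[#3:2@102 #4:3@105]
After op 5 [order #5] market_buy(qty=7): fills=#5x#3:2@102 #5x#4:3@105; bids=[#2:1@97] asks=[-]
After op 6 [order #6] limit_buy(price=104, qty=4): fills=none; bids=[#6:4@104 #2:1@97] asks=[-]
After op 7 [order #7] limit_sell(price=100, qty=7): fills=#6x#7:4@104; bids=[#2:1@97] asks=[#7:3@100]
After op 8 [order #8] limit_sell(price=103, qty=10): fills=none; bids=[#2:1@97] asks=[#7:3@100 #8:10@103]
After op 9 [order #9] limit_sell(price=104, qty=8): fills=none; bids=[#2:1@97] asks=[#7:3@100 #8:10@103 #9:8@104]
After op 10 [order #10] limit_sell(price=99, qty=1): fills=none; bids=[#2:1@97] asks=[#10:1@99 #7:3@100 #8:10@103 #9:8@104]

Answer: 2@102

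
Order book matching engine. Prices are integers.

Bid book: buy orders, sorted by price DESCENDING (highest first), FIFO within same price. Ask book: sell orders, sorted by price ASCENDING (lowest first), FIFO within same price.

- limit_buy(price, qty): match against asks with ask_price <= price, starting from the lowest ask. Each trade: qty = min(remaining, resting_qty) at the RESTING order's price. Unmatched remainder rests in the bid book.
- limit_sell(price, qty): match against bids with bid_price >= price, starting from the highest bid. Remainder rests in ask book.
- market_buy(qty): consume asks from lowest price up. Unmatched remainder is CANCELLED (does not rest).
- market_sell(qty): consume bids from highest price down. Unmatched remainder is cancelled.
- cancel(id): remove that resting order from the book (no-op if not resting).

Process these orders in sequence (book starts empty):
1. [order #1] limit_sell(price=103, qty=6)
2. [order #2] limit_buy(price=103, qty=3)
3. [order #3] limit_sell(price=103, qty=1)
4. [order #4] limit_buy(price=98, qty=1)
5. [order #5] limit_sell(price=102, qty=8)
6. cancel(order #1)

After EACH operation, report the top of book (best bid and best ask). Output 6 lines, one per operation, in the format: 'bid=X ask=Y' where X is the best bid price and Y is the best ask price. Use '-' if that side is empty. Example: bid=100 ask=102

After op 1 [order #1] limit_sell(price=103, qty=6): fills=none; bids=[-] asks=[#1:6@103]
After op 2 [order #2] limit_buy(price=103, qty=3): fills=#2x#1:3@103; bids=[-] asks=[#1:3@103]
After op 3 [order #3] limit_sell(price=103, qty=1): fills=none; bids=[-] asks=[#1:3@103 #3:1@103]
After op 4 [order #4] limit_buy(price=98, qty=1): fills=none; bids=[#4:1@98] asks=[#1:3@103 #3:1@103]
After op 5 [order #5] limit_sell(price=102, qty=8): fills=none; bids=[#4:1@98] asks=[#5:8@102 #1:3@103 #3:1@103]
After op 6 cancel(order #1): fills=none; bids=[#4:1@98] asks=[#5:8@102 #3:1@103]

Answer: bid=- ask=103
bid=- ask=103
bid=- ask=103
bid=98 ask=103
bid=98 ask=102
bid=98 ask=102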